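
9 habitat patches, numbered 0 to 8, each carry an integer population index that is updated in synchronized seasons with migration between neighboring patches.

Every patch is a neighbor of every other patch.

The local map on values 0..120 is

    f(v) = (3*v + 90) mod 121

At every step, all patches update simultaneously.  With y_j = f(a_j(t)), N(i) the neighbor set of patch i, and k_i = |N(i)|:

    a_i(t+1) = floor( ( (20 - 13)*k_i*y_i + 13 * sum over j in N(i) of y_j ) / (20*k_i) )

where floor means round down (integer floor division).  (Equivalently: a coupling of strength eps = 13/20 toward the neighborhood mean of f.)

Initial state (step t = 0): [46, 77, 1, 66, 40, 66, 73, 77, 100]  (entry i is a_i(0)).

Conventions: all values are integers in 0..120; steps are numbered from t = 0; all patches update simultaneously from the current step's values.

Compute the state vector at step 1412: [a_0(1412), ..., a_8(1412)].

Simulating step by step:
t=0: [46, 77, 1, 66, 40, 66, 73, 77, 100]
t=1: [80, 72, 76, 63, 75, 63, 69, 72, 58]
t=2: [65, 59, 62, 51, 61, 51, 56, 59, 47]
t=3: [34, 29, 32, 23, 31, 23, 27, 29, 52]
t=4: [54, 50, 53, 45, 52, 45, 49, 50, 36]
t=5: [56, 85, 55, 81, 54, 81, 84, 85, 74]
t=6: [52, 76, 52, 72, 51, 72, 75, 76, 67]
t=7: [34, 53, 34, 50, 33, 50, 53, 53, 46]
t=8: [65, 48, 65, 78, 65, 78, 48, 48, 75]
t=9: [68, 87, 68, 79, 68, 79, 87, 87, 76]
t=10: [73, 88, 73, 82, 73, 82, 88, 88, 79]
t=11: [83, 95, 83, 91, 83, 91, 95, 95, 88]
t=12: [61, 38, 61, 35, 61, 35, 38, 38, 65]
t=13: [51, 65, 51, 63, 51, 63, 65, 65, 54]
t=14: [17, 29, 17, 27, 17, 27, 29, 29, 20]
t=15: [34, 44, 34, 42, 34, 42, 44, 44, 36]
t=16: [82, 90, 82, 89, 82, 89, 90, 90, 84]
t=17: [103, 110, 103, 109, 103, 109, 110, 110, 105]
t=18: [44, 50, 44, 49, 44, 49, 50, 50, 46]
t=19: [108, 113, 108, 112, 108, 112, 113, 113, 109]
t=20: [56, 60, 56, 60, 56, 60, 60, 60, 57]
t=21: [21, 24, 21, 24, 21, 24, 24, 24, 21]
t=22: [35, 38, 35, 38, 35, 38, 38, 38, 35]
t=23: [77, 80, 77, 80, 77, 80, 80, 80, 77]
t=24: [82, 85, 82, 85, 82, 85, 85, 85, 82]
t=25: [97, 100, 97, 100, 97, 100, 100, 100, 97]
t=26: [21, 24, 21, 24, 21, 24, 24, 24, 21]

Answer: [35, 38, 35, 38, 35, 38, 38, 38, 35]
Key observation: The state at step 21, [21, 24, 21, 24, 21, 24, 24, 24, 21], reappears at step 26: the system is in a cycle of period 5 from step 21 on.  Therefore the state at step 1412 equals the state at step 21 + ((1412 - 21) mod 5) = 22, which is [35, 38, 35, 38, 35, 38, 38, 38, 35].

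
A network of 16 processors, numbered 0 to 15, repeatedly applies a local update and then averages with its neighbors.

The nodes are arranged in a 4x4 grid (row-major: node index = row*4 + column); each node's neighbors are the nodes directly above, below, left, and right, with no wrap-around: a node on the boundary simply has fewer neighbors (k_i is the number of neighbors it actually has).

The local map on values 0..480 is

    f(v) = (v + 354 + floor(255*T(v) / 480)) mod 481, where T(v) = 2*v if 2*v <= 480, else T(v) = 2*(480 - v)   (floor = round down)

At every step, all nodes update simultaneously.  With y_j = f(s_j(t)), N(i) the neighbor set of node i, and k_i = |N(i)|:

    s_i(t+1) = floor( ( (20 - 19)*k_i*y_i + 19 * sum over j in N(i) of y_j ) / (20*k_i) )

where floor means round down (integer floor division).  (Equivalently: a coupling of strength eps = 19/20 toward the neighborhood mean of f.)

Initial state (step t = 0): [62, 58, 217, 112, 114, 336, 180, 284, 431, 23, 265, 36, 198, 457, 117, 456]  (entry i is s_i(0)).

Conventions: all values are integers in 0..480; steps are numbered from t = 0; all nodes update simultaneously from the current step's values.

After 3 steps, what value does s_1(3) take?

Answer: s_1(3) = 360

Derivation:
t=0: [62, 58, 217, 112, 114, 336, 180, 284, 431, 23, 265, 36, 198, 457, 117, 456]
t=1: [275, 239, 275, 330, 232, 309, 347, 263, 267, 361, 300, 364, 351, 269, 345, 275]
t=2: [358, 364, 362, 365, 363, 359, 364, 361, 357, 364, 360, 364, 365, 360, 364, 360]
t=3: [360, 360, 360, 360, 360, 360, 360, 360, 360, 360, 360, 360, 360, 360, 360, 360]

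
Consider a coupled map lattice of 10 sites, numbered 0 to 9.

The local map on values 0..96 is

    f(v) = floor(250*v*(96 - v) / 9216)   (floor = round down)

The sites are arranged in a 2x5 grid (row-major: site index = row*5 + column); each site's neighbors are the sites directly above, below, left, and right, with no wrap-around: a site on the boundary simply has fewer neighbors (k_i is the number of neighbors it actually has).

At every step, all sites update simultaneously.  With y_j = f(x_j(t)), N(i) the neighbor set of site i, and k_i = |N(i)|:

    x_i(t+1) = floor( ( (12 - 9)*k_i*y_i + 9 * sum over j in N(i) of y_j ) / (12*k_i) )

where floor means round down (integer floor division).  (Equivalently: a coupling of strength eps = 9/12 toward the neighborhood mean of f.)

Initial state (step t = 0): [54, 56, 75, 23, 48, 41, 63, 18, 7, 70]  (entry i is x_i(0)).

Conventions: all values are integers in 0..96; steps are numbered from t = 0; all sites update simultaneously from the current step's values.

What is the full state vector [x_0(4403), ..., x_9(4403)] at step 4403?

Simulating step by step:
t=0: [54, 56, 75, 23, 48, 41, 63, 18, 7, 70]
t=1: [60, 54, 46, 41, 50, 59, 53, 38, 37, 41]
t=2: [59, 60, 60, 61, 61, 59, 60, 60, 60, 60]
t=3: [58, 58, 57, 57, 57, 58, 58, 58, 57, 57]
t=4: [59, 59, 59, 60, 60, 59, 59, 59, 59, 60]
t=5: [59, 59, 58, 58, 58, 59, 59, 59, 58, 58]
t=6: [59, 59, 59, 59, 59, 59, 59, 59, 59, 59]
t=7: [59, 59, 59, 59, 59, 59, 59, 59, 59, 59]

Answer: [59, 59, 59, 59, 59, 59, 59, 59, 59, 59]
Key observation: The state at step 6, [59, 59, 59, 59, 59, 59, 59, 59, 59, 59], reappears at step 7: the system is in a cycle of period 1 from step 6 on.  Therefore the state at step 4403 equals the state at step 6 + ((4403 - 6) mod 1) = 6, which is [59, 59, 59, 59, 59, 59, 59, 59, 59, 59].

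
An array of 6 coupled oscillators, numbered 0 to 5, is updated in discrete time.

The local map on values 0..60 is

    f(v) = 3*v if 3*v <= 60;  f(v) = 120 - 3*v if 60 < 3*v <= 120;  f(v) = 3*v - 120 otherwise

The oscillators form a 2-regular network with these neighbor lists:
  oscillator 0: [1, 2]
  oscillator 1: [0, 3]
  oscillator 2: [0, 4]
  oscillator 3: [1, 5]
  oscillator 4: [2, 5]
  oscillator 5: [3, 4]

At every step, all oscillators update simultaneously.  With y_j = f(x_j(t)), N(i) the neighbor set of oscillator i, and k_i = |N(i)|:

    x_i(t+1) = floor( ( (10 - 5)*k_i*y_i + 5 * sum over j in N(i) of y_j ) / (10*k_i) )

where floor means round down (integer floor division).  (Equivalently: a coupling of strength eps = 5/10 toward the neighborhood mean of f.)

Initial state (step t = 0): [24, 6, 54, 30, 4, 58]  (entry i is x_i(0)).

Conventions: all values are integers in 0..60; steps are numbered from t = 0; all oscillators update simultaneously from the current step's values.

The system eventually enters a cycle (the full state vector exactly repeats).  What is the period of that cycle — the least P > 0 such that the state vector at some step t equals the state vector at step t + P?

Simulating step by step:
t=0: [24, 6, 54, 30, 4, 58]
t=1: [39, 28, 36, 33, 30, 37]
t=2: [13, 24, 14, 21, 20, 17]
t=3: [42, 48, 45, 53, 53, 54]
t=4: [12, 23, 18, 36, 33, 40]
t=5: [44, 37, 41, 18, 24, 8]
t=6: [9, 21, 16, 35, 30, 37]
t=7: [39, 39, 38, 24, 29, 15]
t=8: [3, 14, 12, 36, 29, 42]
t=9: [24, 26, 28, 18, 27, 14]
t=10: [43, 46, 39, 48, 39, 44]
t=11: [9, 17, 4, 19, 5, 12]
t=12: [29, 46, 16, 50, 19, 36]
t=13: [33, 24, 46, 22, 43, 27]
t=14: [27, 42, 16, 48, 18, 35]
t=15: [33, 18, 47, 17, 42, 27]
t=16: [29, 45, 17, 48, 18, 33]
t=17: [33, 21, 47, 21, 45, 30]
t=18: [30, 48, 19, 50, 20, 33]
t=19: [35, 27, 51, 26, 49, 33]
t=20: [25, 33, 27, 36, 27, 27]
t=21: [37, 24, 40, 21, 39, 32]
t=22: [16, 40, 3, 46, 7, 27]
t=23: [26, 16, 21, 18, 22, 29]
t=24: [47, 48, 52, 47, 49, 43]
t=25: [25, 22, 30, 18, 24, 16]
t=26: [43, 51, 38, 52, 43, 49]
t=27: [14, 27, 7, 33, 12, 24]
t=28: [36, 35, 30, 32, 35, 38]
t=29: [17, 16, 21, 17, 16, 12]
t=30: [51, 49, 53, 46, 47, 42]
t=31: [33, 26, 33, 17, 21, 12]
t=32: [26, 39, 30, 45, 42, 45]
t=33: [29, 15, 27, 12, 14, 12]
t=34: [37, 39, 38, 38, 39, 37]
t=35: [6, 5, 6, 6, 5, 6]
t=36: [17, 16, 17, 17, 16, 17]
t=37: [50, 49, 50, 50, 49, 50]
t=38: [29, 28, 29, 29, 28, 29]
t=39: [33, 34, 33, 33, 34, 33]
t=40: [20, 19, 20, 20, 19, 20]
t=41: [59, 58, 59, 59, 58, 59]
t=42: [56, 55, 56, 56, 55, 56]
t=43: [47, 46, 47, 47, 46, 47]
t=44: [20, 19, 20, 20, 19, 20]

Answer: 4
Key observation: The state at step 40, [20, 19, 20, 20, 19, 20], reappears at step 44 — and no state repeats earlier — so the cycle the system enters has period 4.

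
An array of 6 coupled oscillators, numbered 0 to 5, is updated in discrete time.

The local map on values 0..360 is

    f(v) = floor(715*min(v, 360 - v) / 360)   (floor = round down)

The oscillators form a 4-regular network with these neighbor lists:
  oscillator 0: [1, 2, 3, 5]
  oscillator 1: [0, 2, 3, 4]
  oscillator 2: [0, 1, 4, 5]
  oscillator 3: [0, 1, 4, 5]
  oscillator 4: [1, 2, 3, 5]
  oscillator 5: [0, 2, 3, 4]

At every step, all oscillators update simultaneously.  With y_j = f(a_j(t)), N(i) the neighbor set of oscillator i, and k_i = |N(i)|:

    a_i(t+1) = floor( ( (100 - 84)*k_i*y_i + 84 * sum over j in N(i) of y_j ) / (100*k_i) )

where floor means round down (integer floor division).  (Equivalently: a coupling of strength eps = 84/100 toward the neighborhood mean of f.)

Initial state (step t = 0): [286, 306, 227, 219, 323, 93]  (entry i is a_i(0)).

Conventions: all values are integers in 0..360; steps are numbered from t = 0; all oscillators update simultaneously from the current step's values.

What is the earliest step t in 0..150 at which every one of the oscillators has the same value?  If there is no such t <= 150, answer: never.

Answer: 7
Key observation: Synchronization is absorbing here: once all oscillators are equal they stay equal, and step 7 is the first all-equal step.

Derivation:
t=0: [286, 306, 227, 219, 323, 93]  (not all equal)
t=1: [198, 177, 149, 151, 187, 189]  (not all equal)
t=2: [321, 320, 331, 332, 324, 318]  (not all equal)
t=3: [69, 67, 74, 73, 68, 67]  (not all equal)
t=4: [138, 139, 136, 136, 138, 139]  (not all equal)
t=5: [273, 272, 274, 274, 273, 272]  (not all equal)
t=6: [172, 171, 172, 172, 172, 171]  (not all equal)
t=7: [340, 340, 340, 340, 340, 340]  (all equal)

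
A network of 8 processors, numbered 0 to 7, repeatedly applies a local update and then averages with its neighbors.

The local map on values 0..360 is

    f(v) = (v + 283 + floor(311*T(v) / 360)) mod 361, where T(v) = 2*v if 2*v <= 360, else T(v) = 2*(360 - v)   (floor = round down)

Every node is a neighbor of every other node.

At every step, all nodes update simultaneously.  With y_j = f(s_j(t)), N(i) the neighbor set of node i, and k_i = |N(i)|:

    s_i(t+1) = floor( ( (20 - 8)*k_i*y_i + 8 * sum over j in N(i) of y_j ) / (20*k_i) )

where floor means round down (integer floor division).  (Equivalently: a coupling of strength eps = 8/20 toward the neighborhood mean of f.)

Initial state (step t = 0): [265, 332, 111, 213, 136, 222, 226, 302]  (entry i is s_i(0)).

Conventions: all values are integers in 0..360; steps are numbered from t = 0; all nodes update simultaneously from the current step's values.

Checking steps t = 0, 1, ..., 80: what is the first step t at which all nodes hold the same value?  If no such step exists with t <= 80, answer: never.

Simulating step by step:
t=0: [265, 332, 111, 213, 136, 222, 226, 302]  (not all equal)
t=1: [279, 253, 210, 103, 247, 100, 98, 264]  (not all equal)
t=2: [279, 290, 111, 204, 96, 200, 197, 285]  (not all equal)
t=3: [271, 267, 208, 105, 186, 107, 108, 269]  (not all equal)
t=4: [288, 289, 117, 213, 125, 216, 217, 289]  (not all equal)
t=5: [271, 271, 221, 104, 232, 103, 103, 271]  (not all equal)
t=6: [284, 284, 108, 207, 103, 205, 205, 284]  (not all equal)
t=7: [270, 270, 204, 104, 196, 105, 105, 270]  (not all equal)
t=8: [287, 287, 117, 210, 120, 212, 212, 287]  (not all equal)
t=9: [272, 272, 221, 106, 225, 105, 105, 272]  (not all equal)
t=10: [285, 285, 109, 212, 107, 210, 210, 285]  (not all equal)
t=11: [269, 269, 206, 102, 202, 103, 103, 269]  (not all equal)
t=12: [286, 286, 115, 206, 117, 207, 207, 286]  (not all equal)
t=13: [272, 272, 217, 108, 221, 107, 107, 272]  (not all equal)
t=14: [286, 286, 112, 215, 110, 214, 214, 286]  (not all equal)
t=15: [269, 269, 210, 101, 208, 102, 102, 269]  (not all equal)
t=16: [286, 286, 113, 204, 114, 205, 205, 286]  (not all equal)
t=17: [271, 271, 214, 108, 215, 107, 107, 271]  (not all equal)
t=18: [286, 286, 113, 216, 113, 214, 214, 286]  (not all equal)
t=19: [270, 270, 213, 101, 213, 102, 102, 270]  (not all equal)
t=20: [285, 285, 111, 203, 111, 205, 205, 285]  (not all equal)
t=21: [271, 271, 210, 107, 210, 106, 106, 271]  (not all equal)
t=22: [286, 286, 115, 214, 115, 213, 213, 286]  (not all equal)
t=23: [270, 270, 216, 103, 216, 103, 103, 270]  (not all equal)
t=24: [285, 285, 110, 206, 110, 206, 206, 285]  (not all equal)
t=25: [271, 271, 209, 106, 209, 106, 106, 271]  (not all equal)
t=26: [286, 286, 115, 213, 115, 213, 213, 286]  (not all equal)
t=27: [270, 270, 216, 103, 216, 103, 103, 270]  (not all equal)

Answer: never
Key observation: The state at step 23 reappears at step 27 — the system is in a cycle of period 4 from step 23 on.  No step 0..27 is synchronized, and the cycle repeats forever, so no step up to 80 (or ever) has all nodes equal.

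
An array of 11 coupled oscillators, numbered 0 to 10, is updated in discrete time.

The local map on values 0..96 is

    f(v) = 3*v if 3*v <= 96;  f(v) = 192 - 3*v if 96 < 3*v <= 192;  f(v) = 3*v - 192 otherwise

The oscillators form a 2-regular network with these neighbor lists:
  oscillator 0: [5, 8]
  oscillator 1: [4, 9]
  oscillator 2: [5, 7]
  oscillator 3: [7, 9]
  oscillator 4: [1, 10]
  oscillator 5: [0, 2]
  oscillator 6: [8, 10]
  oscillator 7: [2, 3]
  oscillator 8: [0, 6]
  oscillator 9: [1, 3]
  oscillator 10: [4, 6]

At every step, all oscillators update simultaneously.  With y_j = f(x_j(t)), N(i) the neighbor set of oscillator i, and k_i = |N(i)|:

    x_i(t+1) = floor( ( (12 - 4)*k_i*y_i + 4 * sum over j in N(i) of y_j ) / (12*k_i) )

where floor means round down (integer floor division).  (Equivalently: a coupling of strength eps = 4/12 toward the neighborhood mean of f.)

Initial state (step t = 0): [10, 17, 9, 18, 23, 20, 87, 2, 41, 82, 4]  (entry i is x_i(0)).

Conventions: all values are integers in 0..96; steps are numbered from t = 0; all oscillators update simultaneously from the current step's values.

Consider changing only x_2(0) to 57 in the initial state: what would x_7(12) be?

Simulating step by step:
t=0: [10, 17, 57, 18, 23, 20, 87, 2, 41, 82, 4]
t=1: [41, 54, 25, 46, 56, 48, 59, 16, 62, 53, 31]
t=2: [55, 29, 66, 49, 36, 56, 26, 53, 18, 36, 68]
t=3: [31, 86, 13, 49, 72, 21, 63, 30, 53, 78, 35]
t=4: [78, 55, 51, 52, 41, 64, 22, 74, 38, 46, 62]
t=5: [41, 38, 31, 38, 51, 13, 58, 32, 70, 46, 26]
t=6: [55, 67, 84, 77, 52, 53, 28, 92, 26, 62, 61]
t=7: [36, 13, 59, 41, 27, 36, 70, 72, 70, 12, 26]
t=8: [73, 45, 28, 56, 73, 72, 28, 30, 29, 42, 68]
t=9: [36, 53, 75, 42, 29, 34, 72, 78, 76, 57, 26]
t=10: [77, 40, 44, 54, 76, 79, 35, 44, 42, 30, 70]
t=11: [44, 69, 57, 45, 39, 46, 72, 55, 65, 77, 32]
t=12: [49, 29, 27, 49, 68, 49, 32, 31, 16, 38, 80]

Answer: x_7(12) = 31
Key observation: This trace re-runs the system from the modified initial state.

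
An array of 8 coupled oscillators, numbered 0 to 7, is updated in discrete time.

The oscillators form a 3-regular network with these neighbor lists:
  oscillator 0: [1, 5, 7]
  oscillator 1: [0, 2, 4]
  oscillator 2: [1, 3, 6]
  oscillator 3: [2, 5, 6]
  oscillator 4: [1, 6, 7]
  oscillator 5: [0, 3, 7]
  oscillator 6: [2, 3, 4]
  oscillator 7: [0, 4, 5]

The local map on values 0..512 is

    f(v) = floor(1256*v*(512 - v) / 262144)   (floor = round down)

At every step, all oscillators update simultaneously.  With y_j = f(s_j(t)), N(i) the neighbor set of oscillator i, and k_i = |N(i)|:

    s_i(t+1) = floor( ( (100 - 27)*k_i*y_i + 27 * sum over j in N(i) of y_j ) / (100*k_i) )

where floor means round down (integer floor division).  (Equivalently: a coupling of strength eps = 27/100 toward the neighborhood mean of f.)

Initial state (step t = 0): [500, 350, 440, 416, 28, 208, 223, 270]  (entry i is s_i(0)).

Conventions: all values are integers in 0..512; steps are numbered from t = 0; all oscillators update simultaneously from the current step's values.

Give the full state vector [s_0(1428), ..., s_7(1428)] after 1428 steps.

Answer: [303, 303, 303, 303, 303, 303, 303, 303]
Key observation: The state at step 7, [303, 303, 303, 303, 303, 303, 303, 303], reappears at step 8: the system is in a cycle of period 1 from step 7 on.  Therefore the state at step 1428 equals the state at step 7 + ((1428 - 7) mod 1) = 7, which is [303, 303, 303, 303, 303, 303, 303, 303].

Derivation:
t=0: [500, 350, 440, 416, 28, 208, 223, 270]
t=1: [100, 219, 179, 207, 127, 268, 261, 263]
t=2: [227, 288, 291, 302, 254, 301, 302, 295]
t=3: [308, 309, 307, 303, 311, 304, 304, 306]
t=4: [301, 300, 301, 302, 299, 302, 301, 301]
t=5: [303, 304, 303, 303, 304, 303, 304, 304]
t=6: [302, 302, 302, 302, 302, 302, 302, 302]
t=7: [303, 303, 303, 303, 303, 303, 303, 303]
t=8: [303, 303, 303, 303, 303, 303, 303, 303]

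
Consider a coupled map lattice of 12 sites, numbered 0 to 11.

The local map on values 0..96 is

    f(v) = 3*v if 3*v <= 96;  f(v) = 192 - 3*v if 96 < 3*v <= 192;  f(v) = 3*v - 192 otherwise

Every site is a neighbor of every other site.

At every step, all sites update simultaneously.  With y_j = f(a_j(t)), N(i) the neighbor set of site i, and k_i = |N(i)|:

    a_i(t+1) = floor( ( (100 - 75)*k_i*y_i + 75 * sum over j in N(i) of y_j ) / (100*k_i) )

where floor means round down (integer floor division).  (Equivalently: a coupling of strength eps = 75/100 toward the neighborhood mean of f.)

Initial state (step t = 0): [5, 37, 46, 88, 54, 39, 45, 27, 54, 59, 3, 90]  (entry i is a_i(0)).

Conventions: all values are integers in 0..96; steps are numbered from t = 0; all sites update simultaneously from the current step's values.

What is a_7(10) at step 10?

Answer: a_7(10) = 5

Derivation:
t=0: [5, 37, 46, 88, 54, 39, 45, 27, 54, 59, 3, 90]
t=1: [43, 55, 50, 53, 46, 54, 51, 55, 46, 43, 42, 54]
t=2: [47, 40, 43, 42, 45, 41, 43, 40, 45, 47, 48, 41]
t=3: [59, 63, 61, 62, 60, 62, 61, 63, 60, 59, 59, 62]
t=4: [10, 8, 9, 8, 9, 8, 9, 8, 9, 10, 10, 8]
t=5: [27, 26, 26, 26, 26, 26, 26, 26, 26, 27, 27, 26]
t=6: [79, 78, 78, 78, 78, 78, 78, 78, 78, 79, 79, 78]
t=7: [43, 42, 42, 42, 42, 42, 42, 42, 42, 43, 43, 42]
t=8: [64, 65, 65, 65, 65, 65, 65, 65, 65, 64, 64, 65]
t=9: [1, 2, 2, 2, 2, 2, 2, 2, 2, 1, 1, 2]
t=10: [4, 5, 5, 5, 5, 5, 5, 5, 5, 4, 4, 5]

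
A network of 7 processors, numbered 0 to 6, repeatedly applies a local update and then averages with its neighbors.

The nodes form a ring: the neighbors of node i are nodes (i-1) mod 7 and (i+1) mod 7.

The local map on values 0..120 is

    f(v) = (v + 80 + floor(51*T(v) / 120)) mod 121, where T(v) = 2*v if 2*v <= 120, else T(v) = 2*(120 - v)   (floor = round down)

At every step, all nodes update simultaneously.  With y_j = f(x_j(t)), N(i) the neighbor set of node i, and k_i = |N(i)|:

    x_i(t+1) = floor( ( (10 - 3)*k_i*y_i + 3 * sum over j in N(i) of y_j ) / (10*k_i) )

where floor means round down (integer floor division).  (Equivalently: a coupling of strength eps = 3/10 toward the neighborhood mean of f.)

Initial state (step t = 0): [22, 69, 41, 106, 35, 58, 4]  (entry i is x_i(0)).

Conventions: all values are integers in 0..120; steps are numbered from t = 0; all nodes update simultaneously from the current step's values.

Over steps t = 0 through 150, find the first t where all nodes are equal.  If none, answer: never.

Simulating step by step:
t=0: [22, 69, 41, 106, 35, 58, 4]  (not all equal)
t=1: [107, 72, 45, 61, 37, 62, 88]  (not all equal)
t=2: [75, 67, 50, 59, 39, 64, 73]  (not all equal)
t=3: [71, 68, 56, 59, 42, 64, 71]  (not all equal)
t=4: [71, 69, 64, 62, 45, 65, 70]  (not all equal)
t=5: [71, 70, 70, 65, 50, 65, 70]  (not all equal)
t=6: [71, 71, 70, 67, 56, 67, 70]  (not all equal)
t=7: [71, 71, 71, 69, 64, 69, 71]  (not all equal)
t=8: [71, 71, 71, 70, 70, 70, 71]  (not all equal)
t=9: [71, 71, 71, 71, 71, 71, 71]  (all equal)

Answer: 9
Key observation: Synchronization is absorbing here: once all nodes are equal they stay equal, and step 9 is the first all-equal step.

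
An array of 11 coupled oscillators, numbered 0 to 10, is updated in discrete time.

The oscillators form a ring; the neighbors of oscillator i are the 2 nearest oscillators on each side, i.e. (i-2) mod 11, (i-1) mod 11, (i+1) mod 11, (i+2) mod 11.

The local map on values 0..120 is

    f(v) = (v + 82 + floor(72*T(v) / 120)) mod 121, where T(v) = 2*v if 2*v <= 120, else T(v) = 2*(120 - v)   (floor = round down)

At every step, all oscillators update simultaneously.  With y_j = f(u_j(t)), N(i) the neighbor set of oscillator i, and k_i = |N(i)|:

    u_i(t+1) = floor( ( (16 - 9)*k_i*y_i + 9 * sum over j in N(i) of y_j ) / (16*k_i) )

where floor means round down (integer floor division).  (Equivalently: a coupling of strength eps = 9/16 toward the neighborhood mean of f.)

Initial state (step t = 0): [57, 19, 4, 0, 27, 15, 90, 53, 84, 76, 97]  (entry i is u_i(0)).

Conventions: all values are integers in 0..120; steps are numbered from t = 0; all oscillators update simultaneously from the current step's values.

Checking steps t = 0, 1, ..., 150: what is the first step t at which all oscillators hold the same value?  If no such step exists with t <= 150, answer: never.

Answer: 3
Key observation: Synchronization is absorbing here: once all oscillators are equal they stay equal, and step 3 is the first all-equal step.

Derivation:
t=0: [57, 19, 4, 0, 27, 15, 90, 53, 84, 76, 97]  (not all equal)
t=1: [75, 49, 66, 67, 61, 87, 80, 86, 86, 86, 74]  (not all equal)
t=2: [86, 80, 87, 87, 90, 88, 88, 87, 87, 87, 86]  (not all equal)
t=3: [87, 87, 87, 87, 87, 87, 87, 87, 87, 87, 87]  (all equal)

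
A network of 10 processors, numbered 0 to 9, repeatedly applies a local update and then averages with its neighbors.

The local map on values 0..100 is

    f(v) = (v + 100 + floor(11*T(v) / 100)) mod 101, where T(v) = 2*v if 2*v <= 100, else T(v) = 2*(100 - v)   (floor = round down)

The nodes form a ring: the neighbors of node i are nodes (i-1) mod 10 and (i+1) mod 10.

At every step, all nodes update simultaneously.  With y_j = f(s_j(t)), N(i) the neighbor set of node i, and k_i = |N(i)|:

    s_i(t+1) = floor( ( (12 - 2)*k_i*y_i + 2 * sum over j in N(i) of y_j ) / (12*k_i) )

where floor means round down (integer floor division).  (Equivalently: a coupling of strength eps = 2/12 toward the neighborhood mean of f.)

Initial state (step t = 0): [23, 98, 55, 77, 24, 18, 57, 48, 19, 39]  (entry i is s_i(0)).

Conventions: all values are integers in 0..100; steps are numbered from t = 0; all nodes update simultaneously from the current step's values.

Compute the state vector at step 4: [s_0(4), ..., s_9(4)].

Simulating step by step:
t=0: [23, 98, 55, 77, 24, 18, 57, 48, 19, 39]
t=1: [34, 88, 67, 75, 31, 24, 60, 54, 26, 42]
t=2: [44, 83, 74, 74, 38, 31, 63, 60, 34, 47]
t=3: [55, 81, 78, 75, 47, 39, 66, 65, 43, 54]
t=4: [64, 82, 81, 77, 57, 49, 69, 69, 53, 62]

Answer: [64, 82, 81, 77, 57, 49, 69, 69, 53, 62]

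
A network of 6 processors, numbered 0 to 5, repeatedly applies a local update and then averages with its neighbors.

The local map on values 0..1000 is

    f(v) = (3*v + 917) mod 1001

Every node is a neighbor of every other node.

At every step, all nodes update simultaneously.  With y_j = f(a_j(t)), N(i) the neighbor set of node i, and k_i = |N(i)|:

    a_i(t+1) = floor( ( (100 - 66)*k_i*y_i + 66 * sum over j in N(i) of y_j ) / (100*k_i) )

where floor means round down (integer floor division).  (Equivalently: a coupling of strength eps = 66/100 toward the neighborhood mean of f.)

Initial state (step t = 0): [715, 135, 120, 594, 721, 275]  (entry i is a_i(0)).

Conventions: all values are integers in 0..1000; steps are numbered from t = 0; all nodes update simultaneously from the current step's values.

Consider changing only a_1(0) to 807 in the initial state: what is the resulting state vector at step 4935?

Simulating step by step:
t=0: [715, 807, 120, 594, 721, 275]
t=1: [300, 358, 345, 433, 304, 442]
t=2: [703, 739, 731, 577, 705, 583]
t=3: [215, 238, 233, 345, 217, 349]
t=4: [682, 696, 693, 763, 683, 766]
t=5: [640, 440, 647, 482, 640, 484]
t=6: [634, 509, 638, 535, 634, 536]
t=7: [691, 613, 693, 629, 691, 629]
t=8: [908, 860, 910, 870, 908, 870]
t=9: [589, 559, 590, 565, 589, 565]
t=10: [651, 632, 652, 636, 651, 636]
t=11: [848, 837, 849, 839, 848, 839]
t=12: [446, 440, 447, 441, 446, 441]
t=13: [247, 243, 247, 243, 247, 243]
t=14: [652, 649, 652, 649, 652, 649]
t=15: [867, 865, 867, 865, 867, 865]
t=16: [512, 511, 512, 511, 512, 511]
t=17: [449, 449, 449, 449, 449, 449]
t=18: [262, 262, 262, 262, 262, 262]
t=19: [702, 702, 702, 702, 702, 702]
t=20: [20, 20, 20, 20, 20, 20]
t=21: [977, 977, 977, 977, 977, 977]
t=22: [845, 845, 845, 845, 845, 845]
t=23: [449, 449, 449, 449, 449, 449]

Answer: [977, 977, 977, 977, 977, 977]
Key observation: The state at step 17, [449, 449, 449, 449, 449, 449], reappears at step 23: the system is in a cycle of period 6 from step 17 on.  Therefore the state at step 4935 equals the state at step 17 + ((4935 - 17) mod 6) = 21, which is [977, 977, 977, 977, 977, 977].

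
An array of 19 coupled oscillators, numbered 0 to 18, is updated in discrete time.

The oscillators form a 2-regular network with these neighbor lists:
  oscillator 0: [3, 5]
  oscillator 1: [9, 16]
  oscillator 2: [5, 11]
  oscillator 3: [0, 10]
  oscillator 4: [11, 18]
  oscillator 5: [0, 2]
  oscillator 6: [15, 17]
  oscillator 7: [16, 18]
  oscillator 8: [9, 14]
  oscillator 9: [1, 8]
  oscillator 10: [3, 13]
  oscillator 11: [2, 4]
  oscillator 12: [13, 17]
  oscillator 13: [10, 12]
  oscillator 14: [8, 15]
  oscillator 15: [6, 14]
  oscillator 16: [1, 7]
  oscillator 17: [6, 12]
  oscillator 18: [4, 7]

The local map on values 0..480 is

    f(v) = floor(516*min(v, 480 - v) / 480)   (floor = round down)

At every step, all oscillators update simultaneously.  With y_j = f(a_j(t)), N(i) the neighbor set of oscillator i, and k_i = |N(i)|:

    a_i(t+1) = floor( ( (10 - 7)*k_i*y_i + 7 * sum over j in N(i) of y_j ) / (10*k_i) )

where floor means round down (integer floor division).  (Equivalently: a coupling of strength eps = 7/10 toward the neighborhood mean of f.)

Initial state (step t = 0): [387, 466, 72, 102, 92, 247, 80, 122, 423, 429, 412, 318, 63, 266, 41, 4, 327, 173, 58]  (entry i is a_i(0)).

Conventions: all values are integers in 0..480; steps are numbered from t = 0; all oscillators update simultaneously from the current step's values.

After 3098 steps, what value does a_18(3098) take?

Answer: a_18(3098) = 248
Key observation: The state at step 23, [250, 250, 250, 249, 249, 250, 249, 249, 251, 250, 249, 250, 249, 249, 250, 250, 249, 249, 249], reappears at step 25: the system is in a cycle of period 2 from step 23 on.  Therefore the state at step 3098 equals the state at step 23 + ((3098 - 23) mod 2) = 24, which is [247, 247, 247, 247, 247, 247, 247, 248, 246, 246, 248, 247, 248, 248, 246, 247, 247, 248, 248].

Derivation:
t=0: [387, 466, 72, 102, 92, 247, 80, 122, 423, 429, 412, 318, 63, 266, 41, 4, 327, 173, 58]
t=1: [155, 80, 171, 92, 112, 136, 91, 118, 52, 42, 140, 113, 165, 118, 35, 46, 100, 109, 98]
t=2: [135, 79, 148, 140, 115, 165, 87, 112, 45, 62, 123, 142, 138, 152, 47, 61, 106, 131, 117]
t=3: [157, 87, 162, 141, 133, 159, 99, 119, 55, 66, 149, 144, 150, 146, 54, 69, 105, 126, 122]
t=4: [162, 91, 165, 160, 142, 170, 104, 123, 62, 74, 155, 156, 150, 159, 63, 79, 110, 133, 133]
t=5: [176, 98, 175, 170, 153, 177, 112, 130, 70, 80, 169, 165, 157, 165, 72, 87, 115, 137, 142]
t=6: [186, 104, 184, 184, 164, 188, 120, 137, 79, 88, 179, 176, 163, 175, 81, 96, 122, 144, 151]
t=7: [199, 112, 195, 195, 175, 199, 128, 146, 88, 96, 192, 187, 172, 184, 91, 106, 129, 152, 161]
t=8: [211, 120, 207, 209, 187, 211, 137, 155, 98, 105, 203, 199, 181, 195, 101, 115, 138, 161, 172]
t=9: [225, 129, 220, 222, 199, 224, 147, 166, 108, 115, 216, 211, 191, 206, 112, 126, 147, 171, 183]
t=10: [239, 139, 233, 236, 211, 238, 158, 177, 119, 125, 230, 224, 202, 219, 123, 137, 158, 181, 195]
t=11: [254, 150, 248, 251, 224, 253, 170, 189, 131, 136, 244, 238, 215, 232, 135, 149, 169, 193, 208]
t=12: [244, 162, 249, 247, 239, 245, 183, 202, 143, 149, 249, 247, 228, 244, 148, 162, 181, 206, 221]
t=13: [251, 176, 250, 250, 247, 250, 197, 215, 157, 162, 250, 251, 239, 248, 162, 176, 195, 220, 236]
t=14: [246, 190, 246, 246, 249, 246, 212, 231, 172, 177, 247, 247, 246, 250, 177, 191, 209, 234, 244]
t=15: [251, 206, 250, 250, 250, 251, 227, 241, 188, 192, 249, 249, 249, 249, 193, 207, 225, 242, 249]
t=16: [246, 222, 247, 247, 247, 246, 240, 247, 205, 209, 247, 247, 250, 248, 210, 224, 239, 248, 250]
t=17: [250, 239, 250, 250, 248, 250, 248, 251, 223, 227, 249, 250, 248, 248, 228, 241, 247, 251, 249]
t=18: [247, 249, 247, 247, 247, 247, 250, 248, 242, 246, 248, 247, 247, 248, 246, 249, 250, 248, 247]
t=19: [250, 248, 250, 249, 250, 250, 248, 248, 252, 251, 249, 250, 249, 249, 251, 248, 248, 248, 249]
t=20: [247, 247, 247, 247, 247, 247, 249, 248, 245, 246, 248, 247, 248, 248, 246, 247, 249, 248, 248]
t=21: [250, 249, 250, 249, 249, 250, 249, 248, 251, 251, 249, 250, 249, 249, 251, 249, 249, 248, 249]
t=22: [247, 247, 247, 247, 247, 247, 248, 248, 246, 246, 248, 247, 248, 248, 246, 247, 248, 248, 248]
t=23: [250, 250, 250, 249, 249, 250, 249, 249, 251, 250, 249, 250, 249, 249, 250, 250, 249, 249, 249]
t=24: [247, 247, 247, 247, 247, 247, 247, 248, 246, 246, 248, 247, 248, 248, 246, 247, 247, 248, 248]
t=25: [250, 250, 250, 249, 249, 250, 249, 249, 251, 250, 249, 250, 249, 249, 250, 250, 249, 249, 249]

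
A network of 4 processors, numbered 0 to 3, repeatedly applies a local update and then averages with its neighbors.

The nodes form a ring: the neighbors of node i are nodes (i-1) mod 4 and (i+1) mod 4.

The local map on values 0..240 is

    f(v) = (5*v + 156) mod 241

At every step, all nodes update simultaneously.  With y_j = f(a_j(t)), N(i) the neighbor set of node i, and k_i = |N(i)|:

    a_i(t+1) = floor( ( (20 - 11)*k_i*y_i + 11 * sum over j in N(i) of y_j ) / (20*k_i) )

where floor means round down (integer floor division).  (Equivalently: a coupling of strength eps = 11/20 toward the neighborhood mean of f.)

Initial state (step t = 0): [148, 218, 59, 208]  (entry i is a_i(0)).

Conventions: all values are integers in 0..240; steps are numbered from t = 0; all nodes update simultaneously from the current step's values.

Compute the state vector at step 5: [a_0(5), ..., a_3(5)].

Simulating step by step:
t=0: [148, 218, 59, 208]
t=1: [152, 123, 169, 209]
t=2: [165, 84, 95, 169]
t=3: [43, 87, 103, 62]
t=4: [150, 136, 176, 188]
t=5: [149, 120, 99, 129]

Answer: [149, 120, 99, 129]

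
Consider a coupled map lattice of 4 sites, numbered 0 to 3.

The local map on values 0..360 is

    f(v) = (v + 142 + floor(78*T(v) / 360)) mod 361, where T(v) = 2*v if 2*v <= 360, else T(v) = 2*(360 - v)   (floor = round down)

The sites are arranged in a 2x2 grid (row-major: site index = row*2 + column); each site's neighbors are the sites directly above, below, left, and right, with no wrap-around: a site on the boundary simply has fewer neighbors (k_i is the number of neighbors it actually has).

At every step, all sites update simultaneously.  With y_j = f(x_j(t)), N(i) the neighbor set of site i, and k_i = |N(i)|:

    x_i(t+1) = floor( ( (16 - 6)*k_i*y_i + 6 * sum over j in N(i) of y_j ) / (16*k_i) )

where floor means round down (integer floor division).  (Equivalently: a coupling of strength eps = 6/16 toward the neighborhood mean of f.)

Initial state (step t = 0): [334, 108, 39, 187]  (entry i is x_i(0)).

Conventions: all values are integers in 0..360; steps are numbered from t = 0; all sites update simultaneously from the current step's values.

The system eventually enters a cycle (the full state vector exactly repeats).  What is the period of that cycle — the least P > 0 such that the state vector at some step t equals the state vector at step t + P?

Answer: 2
Key observation: The state at step 30, [87, 87, 87, 87], reappears at step 32 — and no state repeats earlier — so the cycle the system enters has period 2.

Derivation:
t=0: [334, 108, 39, 187]
t=1: [171, 216, 154, 118]
t=2: [27, 100, 63, 205]
t=3: [209, 221, 188, 130]
t=4: [54, 110, 98, 224]
t=5: [245, 239, 229, 148]
t=6: [72, 125, 121, 247]
t=7: [272, 260, 257, 166]
t=8: [88, 72, 71, 42]
t=9: [259, 241, 240, 217]
t=10: [79, 72, 72, 64]
t=11: [251, 244, 244, 237]
t=12: [77, 75, 75, 72]
t=13: [250, 248, 248, 246]
t=14: [77, 77, 77, 76]
t=15: [252, 251, 251, 250]
t=16: [79, 78, 78, 78]
t=17: [254, 253, 253, 253]
t=18: [80, 80, 80, 80]
t=19: [256, 256, 256, 256]
t=20: [82, 82, 82, 82]
t=21: [259, 259, 259, 259]
t=22: [83, 83, 83, 83]
t=23: [260, 260, 260, 260]
t=24: [84, 84, 84, 84]
t=25: [262, 262, 262, 262]
t=26: [85, 85, 85, 85]
t=27: [263, 263, 263, 263]
t=28: [86, 86, 86, 86]
t=29: [265, 265, 265, 265]
t=30: [87, 87, 87, 87]
t=31: [266, 266, 266, 266]
t=32: [87, 87, 87, 87]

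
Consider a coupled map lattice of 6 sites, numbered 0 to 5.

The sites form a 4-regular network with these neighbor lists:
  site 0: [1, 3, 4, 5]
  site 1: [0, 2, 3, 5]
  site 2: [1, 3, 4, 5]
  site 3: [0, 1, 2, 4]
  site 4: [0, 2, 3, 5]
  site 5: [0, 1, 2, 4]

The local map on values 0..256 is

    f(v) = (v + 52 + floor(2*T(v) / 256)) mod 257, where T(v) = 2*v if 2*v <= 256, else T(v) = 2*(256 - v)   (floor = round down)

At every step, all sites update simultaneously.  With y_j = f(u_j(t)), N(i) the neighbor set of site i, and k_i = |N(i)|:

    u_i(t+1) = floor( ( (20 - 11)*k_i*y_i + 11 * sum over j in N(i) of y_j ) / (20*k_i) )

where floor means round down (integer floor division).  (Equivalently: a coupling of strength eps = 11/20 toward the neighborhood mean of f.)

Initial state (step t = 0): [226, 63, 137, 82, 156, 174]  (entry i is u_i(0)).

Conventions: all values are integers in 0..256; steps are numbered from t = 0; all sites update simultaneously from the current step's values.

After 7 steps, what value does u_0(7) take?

Simulating step by step:
t=0: [226, 63, 137, 82, 156, 174]
t=1: [103, 130, 179, 134, 172, 175]
t=2: [183, 192, 217, 193, 211, 212]
t=3: [175, 179, 74, 178, 71, 71]
t=4: [200, 202, 154, 201, 153, 153]
t=5: [239, 240, 219, 240, 218, 219]
t=6: [28, 29, 19, 28, 19, 19]
t=7: [77, 77, 73, 77, 73, 73]

Answer: u_0(7) = 77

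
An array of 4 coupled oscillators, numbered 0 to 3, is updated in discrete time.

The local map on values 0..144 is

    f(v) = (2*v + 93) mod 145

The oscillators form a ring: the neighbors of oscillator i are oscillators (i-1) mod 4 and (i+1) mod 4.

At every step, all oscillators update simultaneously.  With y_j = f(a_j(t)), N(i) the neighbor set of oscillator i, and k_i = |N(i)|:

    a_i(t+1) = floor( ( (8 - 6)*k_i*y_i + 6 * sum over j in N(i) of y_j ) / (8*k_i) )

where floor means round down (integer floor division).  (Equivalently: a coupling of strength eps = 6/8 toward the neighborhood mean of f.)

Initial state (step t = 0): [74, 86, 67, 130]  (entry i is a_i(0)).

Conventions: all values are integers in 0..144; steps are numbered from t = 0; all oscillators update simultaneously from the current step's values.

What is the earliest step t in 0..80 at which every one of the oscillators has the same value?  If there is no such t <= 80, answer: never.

Answer: 7
Key observation: Synchronization is absorbing here: once all oscillators are equal they stay equal, and step 7 is the first all-equal step.

Derivation:
t=0: [74, 86, 67, 130]  (not all equal)
t=1: [92, 96, 89, 82]  (not all equal)
t=2: [127, 131, 126, 124]  (not all equal)
t=3: [57, 58, 57, 54]  (not all equal)
t=4: [60, 62, 60, 60]  (not all equal)
t=5: [69, 69, 69, 68]  (not all equal)
t=6: [85, 86, 85, 85]  (not all equal)
t=7: [118, 118, 118, 118]  (all equal)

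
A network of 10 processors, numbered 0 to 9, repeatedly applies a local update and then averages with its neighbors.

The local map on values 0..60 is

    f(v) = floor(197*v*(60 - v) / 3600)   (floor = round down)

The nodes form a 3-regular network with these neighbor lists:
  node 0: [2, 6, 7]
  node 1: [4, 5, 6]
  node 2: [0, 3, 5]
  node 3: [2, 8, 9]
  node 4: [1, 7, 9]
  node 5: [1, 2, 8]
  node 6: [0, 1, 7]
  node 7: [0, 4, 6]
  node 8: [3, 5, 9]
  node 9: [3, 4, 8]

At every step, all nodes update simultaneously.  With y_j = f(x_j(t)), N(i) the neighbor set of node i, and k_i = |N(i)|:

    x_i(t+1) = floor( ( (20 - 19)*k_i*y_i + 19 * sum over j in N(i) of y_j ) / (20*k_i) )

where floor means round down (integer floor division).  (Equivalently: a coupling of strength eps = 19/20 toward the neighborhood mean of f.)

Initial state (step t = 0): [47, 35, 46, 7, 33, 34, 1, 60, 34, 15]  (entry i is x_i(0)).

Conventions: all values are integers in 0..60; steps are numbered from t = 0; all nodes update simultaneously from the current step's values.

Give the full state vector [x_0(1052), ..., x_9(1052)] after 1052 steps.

Answer: [49, 49, 49, 49, 49, 49, 49, 49, 49, 49]
Key observation: The state at step 10, [49, 49, 49, 49, 49, 49, 49, 49, 49, 49], reappears at step 12: the system is in a cycle of period 2 from step 10 on.  Therefore the state at step 1052 equals the state at step 10 + ((1052 - 10) mod 2) = 10, which is [49, 49, 49, 49, 49, 49, 49, 49, 49, 49].

Derivation:
t=0: [47, 35, 46, 7, 33, 34, 1, 60, 34, 15]
t=1: [13, 33, 33, 38, 28, 43, 25, 26, 35, 38]
t=2: [46, 45, 39, 46, 47, 47, 43, 43, 43, 46]
t=3: [41, 35, 34, 39, 36, 39, 37, 36, 34, 35]
t=4: [46, 45, 43, 47, 47, 47, 45, 45, 45, 46]
t=5: [37, 34, 33, 36, 35, 37, 35, 34, 33, 34]
t=6: [47, 46, 46, 47, 47, 47, 47, 46, 47, 47]
t=7: [34, 33, 33, 33, 34, 34, 34, 33, 33, 33]
t=8: [48, 48, 48, 48, 48, 48, 48, 48, 48, 48]
t=9: [31, 31, 31, 31, 31, 31, 31, 31, 31, 31]
t=10: [49, 49, 49, 49, 49, 49, 49, 49, 49, 49]
t=11: [29, 29, 29, 29, 29, 29, 29, 29, 29, 29]
t=12: [49, 49, 49, 49, 49, 49, 49, 49, 49, 49]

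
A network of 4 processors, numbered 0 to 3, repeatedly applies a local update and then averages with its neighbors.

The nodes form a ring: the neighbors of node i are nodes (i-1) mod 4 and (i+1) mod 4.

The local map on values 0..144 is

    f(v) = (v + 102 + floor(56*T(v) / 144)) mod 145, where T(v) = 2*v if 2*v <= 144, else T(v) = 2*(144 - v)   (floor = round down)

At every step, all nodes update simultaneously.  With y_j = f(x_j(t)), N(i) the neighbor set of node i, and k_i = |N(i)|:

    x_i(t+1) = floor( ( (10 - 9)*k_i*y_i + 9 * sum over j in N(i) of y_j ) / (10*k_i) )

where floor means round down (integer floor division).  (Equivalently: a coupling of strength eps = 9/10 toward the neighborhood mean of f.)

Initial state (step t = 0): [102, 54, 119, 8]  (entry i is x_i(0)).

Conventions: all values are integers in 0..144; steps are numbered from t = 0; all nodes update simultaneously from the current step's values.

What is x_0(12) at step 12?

Simulating step by step:
t=0: [102, 54, 119, 8]
t=1: [85, 89, 85, 95]
t=2: [88, 87, 88, 87]
t=3: [88, 88, 88, 88]
t=4: [88, 88, 88, 88]
t=5: [88, 88, 88, 88]
t=6: [88, 88, 88, 88]
t=7: [88, 88, 88, 88]
t=8: [88, 88, 88, 88]
t=9: [88, 88, 88, 88]
t=10: [88, 88, 88, 88]
t=11: [88, 88, 88, 88]
t=12: [88, 88, 88, 88]

Answer: x_0(12) = 88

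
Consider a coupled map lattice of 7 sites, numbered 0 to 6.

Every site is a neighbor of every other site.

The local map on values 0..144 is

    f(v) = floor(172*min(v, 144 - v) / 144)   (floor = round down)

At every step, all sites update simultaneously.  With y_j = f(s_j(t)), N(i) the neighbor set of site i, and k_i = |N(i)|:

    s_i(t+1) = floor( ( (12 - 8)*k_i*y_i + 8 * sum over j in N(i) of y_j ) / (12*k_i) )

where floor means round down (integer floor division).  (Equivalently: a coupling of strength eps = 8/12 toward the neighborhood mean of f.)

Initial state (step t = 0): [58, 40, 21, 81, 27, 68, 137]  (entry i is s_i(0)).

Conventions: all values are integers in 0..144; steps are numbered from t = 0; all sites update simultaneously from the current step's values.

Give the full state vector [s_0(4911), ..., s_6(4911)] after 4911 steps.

Simulating step by step:
t=0: [58, 40, 21, 81, 27, 68, 137]
t=1: [52, 47, 43, 54, 44, 55, 39]
t=2: [57, 56, 55, 58, 55, 58, 54]
t=3: [66, 66, 66, 67, 66, 67, 66]
t=4: [78, 78, 78, 78, 78, 78, 78]
t=5: [78, 78, 78, 78, 78, 78, 78]

Answer: [78, 78, 78, 78, 78, 78, 78]
Key observation: The state at step 4, [78, 78, 78, 78, 78, 78, 78], reappears at step 5: the system is in a cycle of period 1 from step 4 on.  Therefore the state at step 4911 equals the state at step 4 + ((4911 - 4) mod 1) = 4, which is [78, 78, 78, 78, 78, 78, 78].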